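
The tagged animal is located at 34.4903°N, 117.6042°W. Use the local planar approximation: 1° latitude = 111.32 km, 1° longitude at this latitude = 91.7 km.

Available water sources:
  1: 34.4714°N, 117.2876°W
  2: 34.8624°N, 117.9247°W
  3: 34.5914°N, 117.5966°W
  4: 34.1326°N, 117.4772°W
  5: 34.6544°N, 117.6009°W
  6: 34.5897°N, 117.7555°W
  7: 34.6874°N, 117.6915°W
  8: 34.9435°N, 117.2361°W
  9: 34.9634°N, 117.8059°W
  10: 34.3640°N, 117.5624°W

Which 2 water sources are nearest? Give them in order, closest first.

Distances from 34.4903°N, 117.6042°W:
1: 29.1084 km
2: 50.7894 km
3: 11.2760 km
4: 41.4873 km
5: 18.2701 km
6: 17.7463 km
7: 23.3560 km
8: 60.7010 km
9: 55.8189 km
10: 14.5729 km
Sorted: 3 (11.2760 km) < 10 (14.5729 km) < 6 (17.7463 km) < 5 (18.2701 km) < …

3, 10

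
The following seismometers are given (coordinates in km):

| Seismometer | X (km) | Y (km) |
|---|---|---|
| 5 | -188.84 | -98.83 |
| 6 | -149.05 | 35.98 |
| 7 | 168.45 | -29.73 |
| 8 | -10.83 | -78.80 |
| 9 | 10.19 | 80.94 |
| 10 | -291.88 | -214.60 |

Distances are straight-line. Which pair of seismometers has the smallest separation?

Pairwise distances:
5–6: 140.56 km
5–10: 154.98 km
8–9: 161.12 km
6–9: 165.47 km
5–8: 179.13 km
6–8: 179.66 km
7–8: 185.87 km
7–9: 193.12 km
5–9: 268.20 km
6–10: 288.43 km
8–10: 312.14 km
6–7: 324.23 km
5–7: 363.91 km
9–10: 422.60 km
7–10: 496.07 km
Closest pair: 5–6 at 140.56 km.

5 and 6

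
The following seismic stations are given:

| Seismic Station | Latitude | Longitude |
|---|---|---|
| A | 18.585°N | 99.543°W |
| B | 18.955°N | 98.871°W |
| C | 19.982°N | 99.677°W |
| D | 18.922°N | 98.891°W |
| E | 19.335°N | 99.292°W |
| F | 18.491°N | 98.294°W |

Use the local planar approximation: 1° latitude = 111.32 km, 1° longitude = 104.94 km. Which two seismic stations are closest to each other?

B and D

Pairwise distances:
B–D: 4.231 km
B–E: 61.166 km
D–E: 62.326 km
A–D: 78.031 km
D–F: 78.911 km
B–F: 79.588 km
A–B: 81.667 km
C–E: 82.582 km
A–E: 87.546 km
A–F: 131.487 km
E–F: 140.697 km
B–C: 142.213 km
C–D: 143.970 km
A–C: 156.149 km
C–F: 220.481 km
Closest pair: B–D at 4.231 km.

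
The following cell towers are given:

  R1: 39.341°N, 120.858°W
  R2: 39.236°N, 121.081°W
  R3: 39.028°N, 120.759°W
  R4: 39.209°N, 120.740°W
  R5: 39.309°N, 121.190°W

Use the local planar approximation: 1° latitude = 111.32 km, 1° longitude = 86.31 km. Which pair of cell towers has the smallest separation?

Pairwise distances:
R1–R2: 22.518 km
R1–R3: 35.876 km
R1–R4: 17.879 km
R1–R5: 28.875 km
R2–R3: 36.173 km
R2–R4: 29.585 km
R2–R5: 12.432 km
R3–R4: 20.216 km
R3–R5: 48.604 km
R4–R5: 40.403 km
Closest pair: R2–R5 at 12.432 km.

R2 and R5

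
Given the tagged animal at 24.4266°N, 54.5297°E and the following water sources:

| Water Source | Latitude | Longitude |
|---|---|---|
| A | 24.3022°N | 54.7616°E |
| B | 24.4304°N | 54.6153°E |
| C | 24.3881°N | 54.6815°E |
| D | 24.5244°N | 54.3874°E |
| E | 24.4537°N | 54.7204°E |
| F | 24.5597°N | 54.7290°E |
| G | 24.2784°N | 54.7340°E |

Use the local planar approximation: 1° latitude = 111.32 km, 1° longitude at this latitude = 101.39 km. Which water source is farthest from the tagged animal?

Distances from 24.4266°N, 54.5297°E:
A: 27.2874 km
B: 8.6893 km
C: 15.9766 km
D: 18.0746 km
E: 19.5690 km
F: 25.0571 km
G: 26.4809 km
Maximum: A at 27.2874 km.

A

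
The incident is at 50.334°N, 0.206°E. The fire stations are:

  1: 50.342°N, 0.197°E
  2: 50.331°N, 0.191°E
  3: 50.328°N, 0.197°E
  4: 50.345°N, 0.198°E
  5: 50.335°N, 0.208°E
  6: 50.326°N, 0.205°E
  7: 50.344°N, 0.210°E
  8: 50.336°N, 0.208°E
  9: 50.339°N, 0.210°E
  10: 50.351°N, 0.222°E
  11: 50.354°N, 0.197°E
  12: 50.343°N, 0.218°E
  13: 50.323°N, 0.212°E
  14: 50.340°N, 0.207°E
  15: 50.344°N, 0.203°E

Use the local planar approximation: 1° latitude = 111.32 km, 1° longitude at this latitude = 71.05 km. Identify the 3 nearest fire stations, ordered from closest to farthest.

Distances from 50.334°N, 0.206°E:
1: √((0.008·111.32)² + (-0.009·71.05)²) = √(0.79310 + 0.40890) = 1.096 km
2: √((-0.003·111.32)² + (-0.015·71.05)²) = √(0.11153 + 1.13582) = 1.117 km
3: √((-0.006·111.32)² + (-0.009·71.05)²) = √(0.44612 + 0.40890) = 0.925 km
4: √((0.011·111.32)² + (-0.008·71.05)²) = √(1.49945 + 0.32308) = 1.350 km
5: √((0.001·111.32)² + (0.002·71.05)²) = √(0.01239 + 0.02019) = 0.181 km
6: √((-0.008·111.32)² + (-0.001·71.05)²) = √(0.79310 + 0.00505) = 0.893 km
7: √((0.010·111.32)² + (0.004·71.05)²) = √(1.23921 + 0.08077) = 1.149 km
8: √((0.002·111.32)² + (0.002·71.05)²) = √(0.04957 + 0.02019) = 0.264 km
9: √((0.005·111.32)² + (0.004·71.05)²) = √(0.30980 + 0.08077) = 0.625 km
10: √((0.017·111.32)² + (0.016·71.05)²) = √(3.58133 + 1.29231) = 2.208 km
11: √((0.020·111.32)² + (-0.009·71.05)²) = √(4.95686 + 0.40890) = 2.316 km
12: √((0.009·111.32)² + (0.012·71.05)²) = √(1.00376 + 0.72693) = 1.316 km
13: √((-0.011·111.32)² + (0.006·71.05)²) = √(1.49945 + 0.18173) = 1.297 km
14: √((0.006·111.32)² + (0.001·71.05)²) = √(0.44612 + 0.00505) = 0.672 km
15: √((0.010·111.32)² + (-0.003·71.05)²) = √(1.23921 + 0.04543) = 1.133 km
Sorted: 5 (0.181 km) < 8 (0.264 km) < 9 (0.625 km) < 14 (0.672 km) < 6 (0.893 km) < …

5, 8, 9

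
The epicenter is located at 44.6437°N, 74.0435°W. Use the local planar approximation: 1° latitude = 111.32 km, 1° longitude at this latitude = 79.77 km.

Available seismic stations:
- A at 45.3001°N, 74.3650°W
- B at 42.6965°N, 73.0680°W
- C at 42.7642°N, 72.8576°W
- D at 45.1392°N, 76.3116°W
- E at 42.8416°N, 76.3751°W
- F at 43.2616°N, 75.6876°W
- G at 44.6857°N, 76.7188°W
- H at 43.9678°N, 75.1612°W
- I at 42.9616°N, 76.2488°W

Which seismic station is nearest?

A

Distances from 44.6437°N, 74.0435°W:
A: 77.4404 km
B: 230.3067 km
C: 229.6182 km
D: 189.1477 km
E: 273.5639 km
F: 202.1677 km
G: 213.4599 km
H: 116.6643 km
I: 256.9237 km
Minimum: A at 77.4404 km.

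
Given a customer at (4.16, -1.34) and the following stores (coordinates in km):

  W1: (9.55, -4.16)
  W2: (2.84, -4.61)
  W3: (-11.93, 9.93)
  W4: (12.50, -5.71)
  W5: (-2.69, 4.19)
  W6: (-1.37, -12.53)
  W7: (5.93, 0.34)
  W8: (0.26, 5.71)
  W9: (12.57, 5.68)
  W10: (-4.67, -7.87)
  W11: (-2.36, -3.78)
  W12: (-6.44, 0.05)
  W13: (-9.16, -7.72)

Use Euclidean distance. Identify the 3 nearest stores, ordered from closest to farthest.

W7, W2, W1

Distances from (4.16, -1.34):
W1: 6.08 km
W2: 3.53 km
W3: 19.64 km
W4: 9.42 km
W5: 8.80 km
W6: 12.48 km
W7: 2.44 km
W8: 8.06 km
W9: 10.95 km
W10: 10.98 km
W11: 6.96 km
W12: 10.69 km
W13: 14.77 km
Sorted: W7 (2.44 km) < W2 (3.53 km) < W1 (6.08 km) < W11 (6.96 km) < W8 (8.06 km) < …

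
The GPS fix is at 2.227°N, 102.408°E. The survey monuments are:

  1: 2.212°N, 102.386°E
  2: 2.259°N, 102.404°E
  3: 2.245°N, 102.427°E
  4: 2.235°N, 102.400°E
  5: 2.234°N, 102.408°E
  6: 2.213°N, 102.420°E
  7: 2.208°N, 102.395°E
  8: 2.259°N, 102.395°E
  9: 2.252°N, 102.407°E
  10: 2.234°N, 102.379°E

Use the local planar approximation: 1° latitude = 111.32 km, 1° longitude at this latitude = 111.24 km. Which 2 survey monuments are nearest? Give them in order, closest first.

Distances from 2.227°N, 102.408°E:
1: 2.963 km
2: 3.590 km
3: 2.912 km
4: 1.259 km
5: 0.779 km
6: 2.052 km
7: 2.562 km
8: 3.845 km
9: 2.785 km
10: 3.319 km
Sorted: 5 (0.779 km) < 4 (1.259 km) < 6 (2.052 km) < 7 (2.562 km) < …

5, 4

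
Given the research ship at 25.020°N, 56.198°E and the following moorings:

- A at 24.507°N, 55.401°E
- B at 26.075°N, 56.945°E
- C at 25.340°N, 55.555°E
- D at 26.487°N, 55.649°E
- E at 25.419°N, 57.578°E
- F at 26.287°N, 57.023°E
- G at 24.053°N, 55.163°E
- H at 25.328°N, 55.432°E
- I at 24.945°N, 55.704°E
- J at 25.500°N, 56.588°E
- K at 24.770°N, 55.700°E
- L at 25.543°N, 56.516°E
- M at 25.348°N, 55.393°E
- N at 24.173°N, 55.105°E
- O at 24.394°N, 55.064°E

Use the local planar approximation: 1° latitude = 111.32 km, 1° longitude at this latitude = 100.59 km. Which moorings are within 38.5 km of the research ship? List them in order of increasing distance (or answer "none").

none

Distances from 25.020°N, 56.198°E:
A: √((-0.513·111.32)² + (-0.797·100.59)²) = √(3261.22772 + 6427.26578) = 98.430 km
B: √((1.055·111.32)² + (0.747·100.59)²) = √(13792.76429 + 5646.12930) = 139.423 km
C: √((0.320·111.32)² + (-0.643·100.59)²) = √(1268.95538 + 4183.42090) = 73.840 km
D: √((1.467·111.32)² + (-0.549·100.59)²) = √(26668.99335 + 3049.68024) = 172.391 km
E: √((0.399·111.32)² + (1.380·100.59)²) = √(1972.84146 + 19269.38212) = 145.747 km
F: √((1.267·111.32)² + (0.825·100.59)²) = √(19892.96988 + 6886.80068) = 163.645 km
G: √((-0.967·111.32)² + (-1.035·100.59)²) = √(11587.75604 + 10839.02744) = 149.756 km
H: √((0.308·111.32)² + (-0.766·100.59)²) = √(1175.56820 + 5937.00146) = 84.336 km
I: √((-0.075·111.32)² + (-0.494·100.59)²) = √(69.70580 + 2469.24120) = 50.388 km
J: √((0.480·111.32)² + (0.390·100.59)²) = √(2855.14961 + 1539.00075) = 66.288 km
K: √((-0.250·111.32)² + (-0.498·100.59)²) = √(774.50890 + 2509.39080) = 57.305 km
L: √((0.523·111.32)² + (0.318·100.59)²) = √(3389.61032 + 1023.20783) = 66.429 km
M: √((0.328·111.32)² + (-0.805·100.59)²) = √(1333.19625 + 6556.94253) = 88.826 km
N: √((-0.847·111.32)² + (-1.093·100.59)²) = √(8890.23449 + 12087.87444) = 144.838 km
O: √((-0.626·111.32)² + (-1.134·100.59)²) = √(4856.18320 + 13011.75045) = 133.671 km
Threshold 38.5 km: none within range.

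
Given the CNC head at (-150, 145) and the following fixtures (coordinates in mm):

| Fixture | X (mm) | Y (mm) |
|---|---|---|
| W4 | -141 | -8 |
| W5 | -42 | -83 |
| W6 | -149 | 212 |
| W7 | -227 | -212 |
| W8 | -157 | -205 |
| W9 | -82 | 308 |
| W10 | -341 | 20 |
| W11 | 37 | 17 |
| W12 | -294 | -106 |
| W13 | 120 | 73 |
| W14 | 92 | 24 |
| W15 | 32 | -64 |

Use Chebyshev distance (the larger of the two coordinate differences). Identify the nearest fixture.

W6

Distances from (-150, 145):
W4: 153 mm
W5: 228 mm
W6: 67 mm
W7: 357 mm
W8: 350 mm
W9: 163 mm
W10: 191 mm
W11: 187 mm
W12: 251 mm
W13: 270 mm
W14: 242 mm
W15: 209 mm
Minimum: W6 at 67 mm.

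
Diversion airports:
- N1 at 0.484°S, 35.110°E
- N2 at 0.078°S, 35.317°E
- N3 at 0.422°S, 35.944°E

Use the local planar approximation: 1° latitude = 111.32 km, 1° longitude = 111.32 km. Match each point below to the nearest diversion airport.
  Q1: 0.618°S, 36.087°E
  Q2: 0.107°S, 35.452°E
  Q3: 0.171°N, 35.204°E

Q1→N3; Q2→N2; Q3→N2

Q1 at 0.618°S, 36.087°E:
  N1: 109.778 km
  N2: 104.694 km
  N3: 27.009 km
  → nearest: N3 (27.009 km)
Q2 at 0.107°S, 35.452°E:
  N1: 56.663 km
  N2: 15.371 km
  N3: 65.033 km
  → nearest: N2 (15.371 km)
Q3 at 0.171°N, 35.204°E:
  N1: 73.662 km
  N2: 30.439 km
  N3: 105.563 km
  → nearest: N2 (30.439 km)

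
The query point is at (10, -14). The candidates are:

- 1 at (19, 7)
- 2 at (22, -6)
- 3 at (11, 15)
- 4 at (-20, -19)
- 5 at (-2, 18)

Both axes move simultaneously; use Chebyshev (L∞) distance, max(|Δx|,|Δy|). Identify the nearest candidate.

Distances from (10, -14):
1: max(|9|, |21|) = 21
2: max(|12|, |8|) = 12
3: max(|1|, |29|) = 29
4: max(|-30|, |-5|) = 30
5: max(|-12|, |32|) = 32
Minimum: 2 at 12.

2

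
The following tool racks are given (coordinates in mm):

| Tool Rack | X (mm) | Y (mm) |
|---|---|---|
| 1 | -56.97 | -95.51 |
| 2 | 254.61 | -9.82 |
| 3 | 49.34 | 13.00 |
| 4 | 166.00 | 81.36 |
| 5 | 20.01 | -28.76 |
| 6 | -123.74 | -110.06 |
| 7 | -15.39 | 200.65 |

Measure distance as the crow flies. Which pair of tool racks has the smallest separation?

Pairwise distances:
1–2: 323.15 mm
1–3: 151.91 mm
1–4: 284.60 mm
1–5: 101.89 mm
1–6: 68.34 mm
1–7: 299.06 mm
2–3: 206.53 mm
2–4: 127.14 mm
2–5: 235.36 mm
2–6: 391.40 mm
2–7: 342.34 mm
3–4: 135.21 mm
3–5: 51.03 mm
3–6: 212.37 mm
3–7: 198.50 mm
4–5: 182.86 mm
4–6: 347.26 mm
4–7: 217.10 mm
5–6: 165.15 mm
5–7: 232.13 mm
6–7: 329.06 mm
Closest pair: 3–5 at 51.03 mm.

3 and 5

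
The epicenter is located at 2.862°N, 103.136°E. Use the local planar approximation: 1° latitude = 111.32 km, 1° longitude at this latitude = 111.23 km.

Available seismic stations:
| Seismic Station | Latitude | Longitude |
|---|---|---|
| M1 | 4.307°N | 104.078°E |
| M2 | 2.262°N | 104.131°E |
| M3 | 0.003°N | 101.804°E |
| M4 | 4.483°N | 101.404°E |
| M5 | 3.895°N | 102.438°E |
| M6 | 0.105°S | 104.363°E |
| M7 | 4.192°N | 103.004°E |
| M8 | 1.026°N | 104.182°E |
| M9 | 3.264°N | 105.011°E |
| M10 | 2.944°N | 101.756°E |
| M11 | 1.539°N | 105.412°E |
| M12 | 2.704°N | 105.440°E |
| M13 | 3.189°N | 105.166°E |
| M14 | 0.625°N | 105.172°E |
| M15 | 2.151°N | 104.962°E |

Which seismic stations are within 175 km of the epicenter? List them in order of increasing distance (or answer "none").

M2, M5, M7, M10

Distances from 2.862°N, 103.136°E:
M1: √((1.445·111.32)² + (0.942·111.23)²) = √(25875.10313 + 10978.56759) = 191.973 km
M2: √((-0.600·111.32)² + (0.995·111.23)²) = √(4461.17126 + 12248.70107) = 129.267 km
M3: √((-2.859·111.32)² + (-1.332·111.23)²) = √(101291.89731 + 21950.89964) = 351.060 km
M4: √((1.621·111.32)² + (-1.732·111.23)²) = √(32562.10145 + 37114.16121) = 263.963 km
M5: √((1.033·111.32)² + (-0.698·111.23)²) = √(13223.51884 + 6027.74289) = 138.749 km
M6: √((-2.967·111.32)² + (1.227·111.23)²) = √(109089.13245 + 18626.57476) = 357.373 km
M7: √((1.330·111.32)² + (-0.132·111.23)²) = √(21920.46069 + 215.57170) = 148.782 km
M8: √((-1.836·111.32)² + (1.046·111.23)²) = √(41772.62325 + 13536.52668) = 235.179 km
M9: √((0.402·111.32)² + (1.875·111.23)²) = √(2002.61978 + 43495.70941) = 213.303 km
M10: √((0.082·111.32)² + (-1.380·111.23)²) = √(83.32477 + 23561.45181) = 153.769 km
M11: √((-1.323·111.32)² + (2.276·111.23)²) = √(21690.32621 + 64089.72231) = 292.882 km
M12: √((-0.158·111.32)² + (2.304·111.23)²) = √(309.35744 + 65676.32207) = 256.877 km
M13: √((0.327·111.32)² + (2.030·111.23)²) = √(1325.07939 + 50984.24005) = 228.712 km
M14: √((-2.237·111.32)² + (2.036·111.23)²) = √(62012.37484 + 51286.07012) = 336.598 km
M15: √((-0.711·111.32)² + (1.826·111.23)²) = √(6264.48822 + 41252.03911) = 217.983 km
Threshold 175 km: M2 (129.267 km), M5 (138.749 km), M7 (148.782 km), M10 (153.769 km) are within range.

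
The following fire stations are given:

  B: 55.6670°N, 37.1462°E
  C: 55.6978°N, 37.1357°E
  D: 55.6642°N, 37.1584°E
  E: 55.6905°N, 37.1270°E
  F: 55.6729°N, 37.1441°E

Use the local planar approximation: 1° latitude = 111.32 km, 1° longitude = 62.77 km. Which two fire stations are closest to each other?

Pairwise distances:
B–C: 3.4914 km
B–D: 0.8268 km
B–E: 2.8803 km
B–F: 0.6699 km
C–D: 4.0026 km
C–E: 0.9791 km
C–F: 2.8216 km
D–E: 3.5293 km
D–F: 1.3205 km
E–F: 2.2340 km
Closest pair: B–F at 0.6699 km.

B and F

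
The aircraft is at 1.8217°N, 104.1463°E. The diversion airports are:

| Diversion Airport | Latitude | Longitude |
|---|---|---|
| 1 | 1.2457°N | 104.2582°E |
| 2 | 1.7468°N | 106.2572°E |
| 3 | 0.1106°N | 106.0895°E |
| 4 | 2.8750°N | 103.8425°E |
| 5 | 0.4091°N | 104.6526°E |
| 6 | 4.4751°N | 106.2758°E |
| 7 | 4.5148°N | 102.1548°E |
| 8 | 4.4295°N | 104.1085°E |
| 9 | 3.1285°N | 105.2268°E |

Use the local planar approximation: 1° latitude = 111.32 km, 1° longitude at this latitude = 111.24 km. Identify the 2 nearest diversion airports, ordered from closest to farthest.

Distances from 1.8217°N, 104.1463°E:
1: √((-0.5760·111.32)² + (0.1119·111.24)²) = √(4111.415437 + 154.946629) = 65.3174 km
2: √((-0.0749·111.32)² + (2.1109·111.24)²) = √(69.520043 + 55138.796186) = 234.9645 km
3: √((-1.7111·111.32)² + (1.9432·111.24)²) = √(36282.497826 + 46725.823480) = 288.1116 km
4: √((1.0533·111.32)² + (-0.3038·111.24)²) = √(13748.349493 + 1142.082559) = 122.0264 km
5: √((-1.4126·111.32)² + (0.5063·111.24)²) = √(24727.761264 + 3172.033864) = 167.0323 km
6: √((2.6534·111.32)² + (2.1295·111.24)²) = √(87247.269663 + 56114.778012) = 378.6318 km
7: √((2.6931·111.32)² + (-1.9915·111.24)²) = √(89877.576860 + 49077.516967) = 372.7668 km
8: √((2.6078·111.32)² + (-0.0378·111.24)²) = √(84274.261858 + 17.680949) = 290.3307 km
9: √((1.3068·111.32)² + (1.0805·111.24)²) = √(21162.386746 + 14446.794755) = 188.7040 km
Sorted: 1 (65.3174 km) < 4 (122.0264 km) < 5 (167.0323 km) < 9 (188.7040 km) < …

1, 4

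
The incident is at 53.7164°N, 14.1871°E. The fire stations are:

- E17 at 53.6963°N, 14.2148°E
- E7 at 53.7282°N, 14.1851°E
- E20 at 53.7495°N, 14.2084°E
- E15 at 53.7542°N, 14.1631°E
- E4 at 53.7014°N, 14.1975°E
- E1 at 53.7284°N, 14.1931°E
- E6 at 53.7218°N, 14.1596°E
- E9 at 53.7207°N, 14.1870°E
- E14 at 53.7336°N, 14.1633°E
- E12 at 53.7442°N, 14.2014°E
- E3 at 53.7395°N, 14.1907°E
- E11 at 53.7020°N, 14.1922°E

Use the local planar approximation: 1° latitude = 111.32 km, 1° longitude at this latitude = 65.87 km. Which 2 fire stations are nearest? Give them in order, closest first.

E9, E7

Distances from 53.7164°N, 14.1871°E:
E17: √((-0.0201·111.32)² + (0.0277·65.87)²) = √(5.006549 + 3.329162) = 2.8872 km
E7: √((0.0118·111.32)² + (-0.0020·65.87)²) = √(1.725482 + 0.017355) = 1.3202 km
E20: √((0.0331·111.32)² + (0.0213·65.87)²) = √(13.576955 + 1.968496) = 3.9428 km
E15: √((0.0378·111.32)² + (-0.0240·65.87)²) = √(17.706389 + 2.499182) = 4.4951 km
E4: √((-0.0150·111.32)² + (0.0104·65.87)²) = √(2.788232 + 0.469291) = 1.8049 km
E1: √((0.0120·111.32)² + (0.0060·65.87)²) = √(1.784469 + 0.156199) = 1.3931 km
E6: √((0.0054·111.32)² + (-0.0275·65.87)²) = √(0.361355 + 3.281261) = 1.9086 km
E9: √((0.0043·111.32)² + (-0.0001·65.87)²) = √(0.229131 + 0.000043) = 0.4787 km
E14: √((0.0172·111.32)² + (-0.0238·65.87)²) = √(3.666091 + 2.457702) = 2.4746 km
E12: √((0.0278·111.32)² + (0.0143·65.87)²) = √(9.577143 + 0.887253) = 3.2349 km
E3: √((0.0231·111.32)² + (0.0036·65.87)²) = √(6.612571 + 0.056232) = 2.5824 km
E11: √((-0.0144·111.32)² + (0.0051·65.87)²) = √(2.569635 + 0.112854) = 1.6378 km
Sorted: E9 (0.4787 km) < E7 (1.3202 km) < E1 (1.3931 km) < E11 (1.6378 km) < …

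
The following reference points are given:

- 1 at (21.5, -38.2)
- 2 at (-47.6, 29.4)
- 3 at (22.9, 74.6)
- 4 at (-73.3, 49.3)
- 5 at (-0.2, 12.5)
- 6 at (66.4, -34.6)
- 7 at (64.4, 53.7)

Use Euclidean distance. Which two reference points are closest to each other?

2 and 4

Pairwise distances:
1–2: 96.7
1–3: 112.8
1–4: 129.0
1–5: 55.1
1–6: 45.0
1–7: 101.4
2–3: 83.7
2–4: 32.5
2–5: 50.3
2–6: 130.7
2–7: 114.6
3–4: 99.5
3–5: 66.3
3–6: 117.5
3–7: 46.5
4–5: 81.8
4–6: 163.0
4–7: 137.8
5–6: 81.6
5–7: 76.6
6–7: 88.3
Closest pair: 2–4 at 32.5.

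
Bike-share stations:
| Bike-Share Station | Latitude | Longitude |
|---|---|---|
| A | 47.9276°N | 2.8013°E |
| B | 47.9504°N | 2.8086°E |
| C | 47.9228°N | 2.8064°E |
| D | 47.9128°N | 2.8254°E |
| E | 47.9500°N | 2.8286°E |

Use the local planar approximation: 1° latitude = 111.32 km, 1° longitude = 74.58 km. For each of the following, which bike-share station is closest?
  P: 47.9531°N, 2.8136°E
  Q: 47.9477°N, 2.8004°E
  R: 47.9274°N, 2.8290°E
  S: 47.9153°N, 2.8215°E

P→B; Q→B; R→D; S→D

P at 47.9531°N, 2.8136°E:
  A: 2.9832 km
  B: 0.4790 km
  C: 3.4155 km
  D: 4.5717 km
  E: 1.1707 km
  → nearest: B (0.4790 km)
Q at 47.9477°N, 2.8004°E:
  A: 2.2385 km
  B: 0.6814 km
  C: 2.8078 km
  D: 4.3093 km
  E: 2.1187 km
  → nearest: B (0.6814 km)
R at 47.9274°N, 2.8290°E:
  A: 2.0660 km
  B: 2.9783 km
  C: 1.7616 km
  D: 1.6473 km
  E: 2.5160 km
  → nearest: D (1.6473 km)
S at 47.9153°N, 2.8215°E:
  A: 2.0358 km
  B: 4.0240 km
  C: 1.4019 km
  D: 0.4026 km
  E: 3.8989 km
  → nearest: D (0.4026 km)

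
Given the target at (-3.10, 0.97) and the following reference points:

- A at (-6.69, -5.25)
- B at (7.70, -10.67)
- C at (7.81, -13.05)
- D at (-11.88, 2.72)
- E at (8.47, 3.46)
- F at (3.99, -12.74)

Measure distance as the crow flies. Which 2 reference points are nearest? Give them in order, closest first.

A, D

Distances from (-3.10, 0.97):
A: √((-3.59)² + (-6.22)²) = √(12.8881 + 38.6884) = 7.18
B: √((10.80)² + (-11.64)²) = √(116.6400 + 135.4896) = 15.88
C: √((10.91)² + (-14.02)²) = √(119.0281 + 196.5604) = 17.76
D: √((-8.78)² + (1.75)²) = √(77.0884 + 3.0625) = 8.95
E: √((11.57)² + (2.49)²) = √(133.8649 + 6.2001) = 11.83
F: √((7.09)² + (-13.71)²) = √(50.2681 + 187.9641) = 15.43
Sorted: A (7.18) < D (8.95) < E (11.83) < F (15.43) < …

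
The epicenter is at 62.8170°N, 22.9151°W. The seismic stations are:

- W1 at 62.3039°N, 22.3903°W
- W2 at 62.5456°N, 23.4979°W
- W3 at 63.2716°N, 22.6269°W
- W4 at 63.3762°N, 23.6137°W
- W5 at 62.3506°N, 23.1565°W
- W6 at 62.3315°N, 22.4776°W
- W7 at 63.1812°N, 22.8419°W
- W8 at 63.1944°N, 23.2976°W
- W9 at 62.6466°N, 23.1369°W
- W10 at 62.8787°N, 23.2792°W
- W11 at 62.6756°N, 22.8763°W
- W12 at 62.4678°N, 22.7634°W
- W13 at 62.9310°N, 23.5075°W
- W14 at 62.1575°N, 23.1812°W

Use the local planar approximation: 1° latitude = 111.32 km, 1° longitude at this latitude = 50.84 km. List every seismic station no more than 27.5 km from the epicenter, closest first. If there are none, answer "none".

Distances from 62.8170°N, 22.9151°W:
W1: √((-0.5131·111.32)² + (0.5248·50.84)²) = √(3262.499281 + 711.866796) = 63.0426 km
W2: √((-0.2714·111.32)² + (-0.5828·50.84)²) = √(912.779929 + 877.910352) = 42.3165 km
W3: √((0.4546·111.32)² + (0.2882·50.84)²) = √(2560.974523 + 214.683683) = 52.6845 km
W4: √((0.5592·111.32)² + (-0.6986·50.84)²) = √(3875.080428 + 1261.444787) = 71.6696 km
W5: √((-0.4664·111.32)² + (-0.2414·50.84)²) = √(2695.649848 + 150.621031) = 53.3505 km
W6: √((-0.4855·111.32)² + (0.4375·50.84)²) = √(2920.954983 + 494.728806) = 58.4439 km
W7: √((0.3642·111.32)² + (0.0732·50.84)²) = √(1643.714091 + 13.849473) = 40.7132 km
W8: √((0.3774·111.32)² + (-0.3825·50.84)²) = √(1765.022260 + 378.158584) = 46.2945 km
W9: √((-0.1704·111.32)² + (-0.2218·50.84)²) = √(359.820229 + 127.155212) = 22.0675 km
W10: √((0.0617·111.32)² + (-0.3641·50.84)²) = √(47.175523 + 342.651346) = 19.7440 km
W11: √((-0.1414·111.32)² + (0.0388·50.84)²) = √(247.767999 + 3.891119) = 15.8638 km
W12: √((-0.3492·111.32)² + (0.1517·50.84)²) = √(1511.105775 + 59.481546) = 39.6306 km
W13: √((0.1140·111.32)² + (-0.5924·50.84)²) = √(161.048283 + 907.070794) = 32.6821 km
W14: √((-0.6595·111.32)² + (-0.2661·50.84)²) = √(5389.841513 + 183.020962) = 74.6516 km
Threshold 27.5 km: W11 (15.8638 km), W10 (19.7440 km), W9 (22.0675 km) are within range.

W11, W10, W9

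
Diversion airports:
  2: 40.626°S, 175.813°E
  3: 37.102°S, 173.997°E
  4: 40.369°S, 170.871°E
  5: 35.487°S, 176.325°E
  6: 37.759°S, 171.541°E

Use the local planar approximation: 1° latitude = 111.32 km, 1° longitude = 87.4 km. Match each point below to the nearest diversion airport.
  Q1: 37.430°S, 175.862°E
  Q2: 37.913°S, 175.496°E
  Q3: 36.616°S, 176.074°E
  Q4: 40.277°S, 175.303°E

Q1→3; Q2→3; Q3→5; Q4→2

Q1 at 37.430°S, 175.862°E:
  2: 355.804 km
  3: 167.040 km
  4: 545.272 km
  5: 220.048 km
  6: 379.427 km
  → nearest: 3 (167.040 km)
Q2 at 37.913°S, 175.496°E:
  2: 303.279 km
  3: 159.106 km
  4: 488.003 km
  5: 279.613 km
  6: 346.092 km
  → nearest: 3 (159.106 km)
Q3 at 36.616°S, 176.074°E:
  2: 446.976 km
  3: 189.420 km
  4: 617.522 km
  5: 127.580 km
  6: 416.115 km
  → nearest: 5 (127.580 km)
Q4 at 40.277°S, 175.303°E:
  2: 59.129 km
  3: 371.416 km
  4: 387.492 km
  5: 540.652 km
  6: 432.063 km
  → nearest: 2 (59.129 km)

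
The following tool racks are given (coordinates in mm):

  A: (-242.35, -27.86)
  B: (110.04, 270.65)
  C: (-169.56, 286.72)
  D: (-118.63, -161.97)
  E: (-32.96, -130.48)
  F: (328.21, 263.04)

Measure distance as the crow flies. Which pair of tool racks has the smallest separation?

Pairwise distances:
A–B: √((352.39)² + (298.51)²) = √(124178.7121 + 89108.2201) = 461.83 mm
A–C: √((72.79)² + (314.58)²) = √(5298.3841 + 98960.5764) = 322.89 mm
A–D: √((123.72)² + (-134.11)²) = √(15306.6384 + 17985.4921) = 182.46 mm
A–E: √((209.39)² + (-102.62)²) = √(43844.1721 + 10530.8644) = 233.18 mm
A–F: √((570.56)² + (290.90)²) = √(325538.7136 + 84622.8100) = 640.44 mm
B–C: √((-279.60)² + (16.07)²) = √(78176.1600 + 258.2449) = 280.06 mm
B–D: √((-228.67)² + (-432.62)²) = √(52289.9689 + 187160.0644) = 489.34 mm
B–E: √((-143.00)² + (-401.13)²) = √(20449.0000 + 160905.2769) = 425.86 mm
B–F: √((218.17)² + (-7.61)²) = √(47598.1489 + 57.9121) = 218.30 mm
C–D: √((50.93)² + (-448.69)²) = √(2593.8649 + 201322.7161) = 451.57 mm
C–E: √((136.60)² + (-417.20)²) = √(18659.5600 + 174055.8400) = 438.99 mm
C–F: √((497.77)² + (-23.68)²) = √(247774.9729 + 560.7424) = 498.33 mm
D–E: √((85.67)² + (31.49)²) = √(7339.3489 + 991.6201) = 91.27 mm
D–F: √((446.84)² + (425.01)²) = √(199665.9856 + 180633.5001) = 616.68 mm
E–F: √((361.17)² + (393.52)²) = √(130443.7689 + 154857.9904) = 534.14 mm
Closest pair: D–E at 91.27 mm.

D and E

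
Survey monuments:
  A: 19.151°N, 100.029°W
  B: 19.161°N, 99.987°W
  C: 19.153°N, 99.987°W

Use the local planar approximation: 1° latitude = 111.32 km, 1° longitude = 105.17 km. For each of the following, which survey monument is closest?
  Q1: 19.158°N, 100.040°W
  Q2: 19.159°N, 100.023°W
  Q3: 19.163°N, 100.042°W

Q1→A; Q2→A; Q3→A

Q1 at 19.158°N, 100.040°W:
  A: 1.395 km
  B: 5.584 km
  C: 5.602 km
  → nearest: A (1.395 km)
Q2 at 19.159°N, 100.023°W:
  A: 1.091 km
  B: 3.793 km
  C: 3.845 km
  → nearest: A (1.091 km)
Q3 at 19.163°N, 100.042°W:
  A: 1.911 km
  B: 5.789 km
  C: 5.890 km
  → nearest: A (1.911 km)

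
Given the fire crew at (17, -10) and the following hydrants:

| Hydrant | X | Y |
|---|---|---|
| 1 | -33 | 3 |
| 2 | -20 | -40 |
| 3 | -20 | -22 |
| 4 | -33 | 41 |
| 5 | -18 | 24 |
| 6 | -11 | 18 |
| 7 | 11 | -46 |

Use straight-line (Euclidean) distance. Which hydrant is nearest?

7

Distances from (17, -10):
1: 51.7
2: 47.6
3: 38.9
4: 71.4
5: 48.8
6: 39.6
7: 36.5
Minimum: 7 at 36.5.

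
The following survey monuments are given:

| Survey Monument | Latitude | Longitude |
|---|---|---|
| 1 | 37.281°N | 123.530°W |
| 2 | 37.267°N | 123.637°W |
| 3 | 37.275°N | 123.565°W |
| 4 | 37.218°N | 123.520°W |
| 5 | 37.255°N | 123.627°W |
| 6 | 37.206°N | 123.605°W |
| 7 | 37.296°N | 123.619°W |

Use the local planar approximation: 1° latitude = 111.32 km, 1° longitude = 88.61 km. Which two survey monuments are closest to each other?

2 and 5

Pairwise distances:
2–5: 1.603 km
1–3: 3.172 km
2–7: 3.601 km
5–7: 4.619 km
3–7: 5.325 km
5–6: 5.793 km
3–5: 5.928 km
2–3: 6.442 km
1–4: 7.069 km
2–6: 7.359 km
3–4: 7.494 km
4–6: 7.649 km
1–7: 8.061 km
3–6: 8.459 km
1–5: 9.069 km
1–2: 9.609 km
6–7: 10.095 km
4–5: 10.337 km
1–6: 10.671 km
2–4: 11.715 km
4–7: 12.343 km
Closest pair: 2–5 at 1.603 km.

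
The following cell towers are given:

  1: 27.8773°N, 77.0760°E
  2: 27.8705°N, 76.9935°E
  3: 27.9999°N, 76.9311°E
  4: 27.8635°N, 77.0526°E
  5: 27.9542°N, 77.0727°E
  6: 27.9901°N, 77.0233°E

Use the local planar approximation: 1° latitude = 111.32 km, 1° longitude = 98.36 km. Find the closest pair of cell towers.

Pairwise distances:
1–4: 2.7672 km
2–4: 5.8651 km
5–6: 6.2913 km
1–2: 8.1499 km
1–5: 8.5667 km
3–6: 9.1342 km
4–5: 10.2885 km
2–5: 12.1450 km
1–6: 13.5847 km
2–6: 13.6327 km
4–6: 14.3848 km
3–5: 14.8278 km
2–3: 15.6579 km
3–4: 19.3229 km
1–3: 19.7330 km
Closest pair: 1–4 at 2.7672 km.

1 and 4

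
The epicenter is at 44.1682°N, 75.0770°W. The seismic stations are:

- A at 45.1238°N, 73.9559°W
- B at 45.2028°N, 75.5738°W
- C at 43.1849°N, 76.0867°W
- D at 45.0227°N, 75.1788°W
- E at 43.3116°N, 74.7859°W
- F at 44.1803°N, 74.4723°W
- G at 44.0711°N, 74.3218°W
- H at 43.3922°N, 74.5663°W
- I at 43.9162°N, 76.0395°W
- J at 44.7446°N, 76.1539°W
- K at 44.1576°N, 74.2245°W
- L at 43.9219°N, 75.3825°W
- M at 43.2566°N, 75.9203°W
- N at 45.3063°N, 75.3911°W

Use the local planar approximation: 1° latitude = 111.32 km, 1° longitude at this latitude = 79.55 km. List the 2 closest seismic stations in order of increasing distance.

Distances from 44.1682°N, 75.0770°W:
A: 138.8159 km
B: 121.7636 km
C: 135.7692 km
D: 95.4670 km
E: 98.1282 km
F: 48.1227 km
G: 61.0408 km
H: 95.4607 km
I: 81.5441 km
J: 107.0328 km
K: 67.8266 km
L: 36.6383 km
M: 121.6486 km
N: 129.1337 km
Sorted: L (36.6383 km) < F (48.1227 km) < G (61.0408 km) < K (67.8266 km) < …

L, F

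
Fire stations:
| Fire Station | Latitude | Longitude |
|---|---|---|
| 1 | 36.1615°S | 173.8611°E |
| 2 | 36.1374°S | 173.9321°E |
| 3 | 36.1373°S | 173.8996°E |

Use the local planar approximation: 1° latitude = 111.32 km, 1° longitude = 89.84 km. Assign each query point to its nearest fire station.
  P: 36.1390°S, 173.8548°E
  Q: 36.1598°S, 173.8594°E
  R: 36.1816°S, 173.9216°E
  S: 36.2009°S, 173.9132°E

P→1; Q→1; R→2; S→1

P at 36.1390°S, 173.8548°E:
  1: 2.5679 km
  2: 6.9469 km
  3: 4.0293 km
  → nearest: 1 (2.5679 km)
Q at 36.1598°S, 173.8594°E:
  1: 0.2432 km
  2: 6.9912 km
  3: 4.3951 km
  → nearest: 1 (0.2432 km)
R at 36.1816°S, 173.9216°E:
  1: 5.8779 km
  2: 5.0100 km
  3: 5.3128 km
  → nearest: 2 (5.0100 km)
S at 36.2009°S, 173.9132°E:
  1: 6.4145 km
  2: 7.2699 km
  3: 7.1846 km
  → nearest: 1 (6.4145 km)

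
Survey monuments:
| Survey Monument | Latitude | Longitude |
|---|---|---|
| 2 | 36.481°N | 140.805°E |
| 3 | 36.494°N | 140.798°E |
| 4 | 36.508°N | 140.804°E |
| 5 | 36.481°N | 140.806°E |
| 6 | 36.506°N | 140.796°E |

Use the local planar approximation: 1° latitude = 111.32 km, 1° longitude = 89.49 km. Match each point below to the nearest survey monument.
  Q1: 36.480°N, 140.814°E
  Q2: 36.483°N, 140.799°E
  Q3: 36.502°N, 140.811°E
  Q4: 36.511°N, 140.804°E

Q1 at 36.480°N, 140.814°E:
  2: 0.813 km
  3: 2.116 km
  4: 3.243 km
  5: 0.725 km
  6: 3.312 km
  → nearest: 5 (0.725 km)
Q2 at 36.483°N, 140.799°E:
  2: 0.581 km
  3: 1.228 km
  4: 2.819 km
  5: 0.665 km
  6: 2.574 km
  → nearest: 2 (0.581 km)
Q3 at 36.502°N, 140.811°E:
  2: 2.399 km
  3: 1.465 km
  4: 0.916 km
  5: 2.380 km
  6: 1.414 km
  → nearest: 4 (0.916 km)
Q4 at 36.511°N, 140.804°E:
  2: 3.341 km
  3: 1.967 km
  4: 0.334 km
  5: 3.344 km
  6: 0.907 km
  → nearest: 4 (0.334 km)

Q1→5; Q2→2; Q3→4; Q4→4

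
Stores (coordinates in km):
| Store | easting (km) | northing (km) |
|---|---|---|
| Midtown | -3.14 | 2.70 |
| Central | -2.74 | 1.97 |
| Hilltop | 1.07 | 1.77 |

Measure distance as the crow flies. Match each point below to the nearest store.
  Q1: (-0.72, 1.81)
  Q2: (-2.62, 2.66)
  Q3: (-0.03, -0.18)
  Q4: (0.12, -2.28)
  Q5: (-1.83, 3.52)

Q1 at (-0.72, 1.81):
  Midtown: √((-2.42)² + (0.89)²) = √(5.8564 + 0.7921) = 2.58 km
  Central: √((-2.02)² + (0.16)²) = √(4.0804 + 0.0256) = 2.03 km
  Hilltop: √((1.79)² + (-0.04)²) = √(3.2041 + 0.0016) = 1.79 km
  → nearest: Hilltop (1.79 km)
Q2 at (-2.62, 2.66):
  Midtown: √((-0.52)² + (0.04)²) = √(0.2704 + 0.0016) = 0.52 km
  Central: √((-0.12)² + (-0.69)²) = √(0.0144 + 0.4761) = 0.70 km
  Hilltop: √((3.69)² + (-0.89)²) = √(13.6161 + 0.7921) = 3.80 km
  → nearest: Midtown (0.52 km)
Q3 at (-0.03, -0.18):
  Midtown: √((-3.11)² + (2.88)²) = √(9.6721 + 8.2944) = 4.24 km
  Central: √((-2.71)² + (2.15)²) = √(7.3441 + 4.6225) = 3.46 km
  Hilltop: √((1.10)² + (1.95)²) = √(1.2100 + 3.8025) = 2.24 km
  → nearest: Hilltop (2.24 km)
Q4 at (0.12, -2.28):
  Midtown: √((-3.26)² + (4.98)²) = √(10.6276 + 24.8004) = 5.95 km
  Central: √((-2.86)² + (4.25)²) = √(8.1796 + 18.0625) = 5.12 km
  Hilltop: √((0.95)² + (4.05)²) = √(0.9025 + 16.4025) = 4.16 km
  → nearest: Hilltop (4.16 km)
Q5 at (-1.83, 3.52):
  Midtown: √((-1.31)² + (-0.82)²) = √(1.7161 + 0.6724) = 1.55 km
  Central: √((-0.91)² + (-1.55)²) = √(0.8281 + 2.4025) = 1.80 km
  Hilltop: √((2.90)² + (-1.75)²) = √(8.4100 + 3.0625) = 3.39 km
  → nearest: Midtown (1.55 km)

Q1→Hilltop; Q2→Midtown; Q3→Hilltop; Q4→Hilltop; Q5→Midtown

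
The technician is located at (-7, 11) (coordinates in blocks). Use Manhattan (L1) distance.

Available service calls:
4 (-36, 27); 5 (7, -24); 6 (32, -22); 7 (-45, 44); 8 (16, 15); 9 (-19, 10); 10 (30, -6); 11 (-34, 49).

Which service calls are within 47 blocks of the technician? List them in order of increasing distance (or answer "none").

9, 8, 4

Distances from (-7, 11):
4: 45 blocks
5: 49 blocks
6: 72 blocks
7: 71 blocks
8: 27 blocks
9: 13 blocks
10: 54 blocks
11: 65 blocks
Threshold 47 blocks: 9 (13 blocks), 8 (27 blocks), 4 (45 blocks) are within range.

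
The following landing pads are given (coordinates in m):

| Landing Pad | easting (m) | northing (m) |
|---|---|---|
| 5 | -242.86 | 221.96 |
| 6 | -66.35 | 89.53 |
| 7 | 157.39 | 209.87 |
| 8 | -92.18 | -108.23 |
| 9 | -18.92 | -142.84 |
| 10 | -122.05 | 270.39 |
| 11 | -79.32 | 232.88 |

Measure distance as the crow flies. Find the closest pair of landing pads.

Pairwise distances:
5–6: 220.67 m
5–7: 400.43 m
5–8: 362.95 m
5–9: 428.05 m
5–10: 130.16 m
5–11: 163.90 m
6–7: 254.05 m
6–8: 199.44 m
6–9: 237.16 m
6–10: 189.24 m
6–11: 143.94 m
7–8: 404.32 m
7–9: 394.32 m
7–10: 285.92 m
7–11: 237.83 m
8–9: 81.02 m
8–10: 379.80 m
8–11: 341.35 m
9–10: 425.90 m
9–11: 380.54 m
10–11: 56.86 m
Closest pair: 10–11 at 56.86 m.

10 and 11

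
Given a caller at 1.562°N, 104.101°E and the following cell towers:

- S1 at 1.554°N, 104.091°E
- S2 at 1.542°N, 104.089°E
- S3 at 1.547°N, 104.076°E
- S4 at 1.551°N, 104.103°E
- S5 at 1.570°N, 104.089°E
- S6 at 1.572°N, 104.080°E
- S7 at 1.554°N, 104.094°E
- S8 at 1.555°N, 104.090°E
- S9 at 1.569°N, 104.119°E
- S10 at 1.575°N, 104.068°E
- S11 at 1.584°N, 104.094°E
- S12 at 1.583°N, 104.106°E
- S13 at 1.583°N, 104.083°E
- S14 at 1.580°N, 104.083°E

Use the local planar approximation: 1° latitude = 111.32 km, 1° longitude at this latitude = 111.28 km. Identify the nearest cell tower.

S7

Distances from 1.562°N, 104.101°E:
S1: 1.425 km
S2: 2.596 km
S3: 3.245 km
S4: 1.245 km
S5: 1.605 km
S6: 2.588 km
S7: 1.183 km
S8: 1.451 km
S9: 2.149 km
S10: 3.947 km
S11: 2.570 km
S12: 2.403 km
S13: 3.078 km
S14: 2.833 km
Minimum: S7 at 1.183 km.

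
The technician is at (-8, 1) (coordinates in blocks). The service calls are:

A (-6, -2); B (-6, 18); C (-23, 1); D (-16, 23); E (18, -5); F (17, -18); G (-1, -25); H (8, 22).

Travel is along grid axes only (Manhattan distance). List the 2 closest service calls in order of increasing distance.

Distances from (-8, 1):
A: |2| + |-3| = 2 + 3 = 5 blocks
B: |2| + |17| = 2 + 17 = 19 blocks
C: |-15| + |0| = 15 + 0 = 15 blocks
D: |-8| + |22| = 8 + 22 = 30 blocks
E: |26| + |-6| = 26 + 6 = 32 blocks
F: |25| + |-19| = 25 + 19 = 44 blocks
G: |7| + |-26| = 7 + 26 = 33 blocks
H: |16| + |21| = 16 + 21 = 37 blocks
Sorted: A (5 blocks) < C (15 blocks) < B (19 blocks) < D (30 blocks) < …

A, C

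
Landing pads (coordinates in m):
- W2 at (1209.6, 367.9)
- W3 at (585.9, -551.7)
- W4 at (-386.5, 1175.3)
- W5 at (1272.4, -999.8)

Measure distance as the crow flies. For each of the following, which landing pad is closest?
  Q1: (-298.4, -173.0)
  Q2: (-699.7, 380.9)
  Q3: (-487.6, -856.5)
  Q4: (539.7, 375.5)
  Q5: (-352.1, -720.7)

Q1 at (-298.4, -173.0):
  W2: 1602.1 m
  W3: 962.0 m
  W4: 1351.2 m
  W5: 1775.1 m
  → nearest: W3 (962.0 m)
Q2 at (-699.7, 380.9):
  W2: 1909.3 m
  W3: 1588.2 m
  W4: 853.9 m
  W5: 2407.4 m
  → nearest: W4 (853.9 m)
Q3 at (-487.6, -856.5):
  W2: 2092.8 m
  W3: 1115.9 m
  W4: 2034.3 m
  W5: 1765.8 m
  → nearest: W3 (1115.9 m)
Q4 at (539.7, 375.5):
  W2: 669.9 m
  W3: 928.4 m
  W4: 1223.7 m
  W5: 1558.3 m
  → nearest: W2 (669.9 m)
Q5 at (-352.1, -720.7):
  W2: 1903.7 m
  W3: 953.1 m
  W4: 1896.3 m
  W5: 1648.3 m
  → nearest: W3 (953.1 m)

Q1→W3; Q2→W4; Q3→W3; Q4→W2; Q5→W3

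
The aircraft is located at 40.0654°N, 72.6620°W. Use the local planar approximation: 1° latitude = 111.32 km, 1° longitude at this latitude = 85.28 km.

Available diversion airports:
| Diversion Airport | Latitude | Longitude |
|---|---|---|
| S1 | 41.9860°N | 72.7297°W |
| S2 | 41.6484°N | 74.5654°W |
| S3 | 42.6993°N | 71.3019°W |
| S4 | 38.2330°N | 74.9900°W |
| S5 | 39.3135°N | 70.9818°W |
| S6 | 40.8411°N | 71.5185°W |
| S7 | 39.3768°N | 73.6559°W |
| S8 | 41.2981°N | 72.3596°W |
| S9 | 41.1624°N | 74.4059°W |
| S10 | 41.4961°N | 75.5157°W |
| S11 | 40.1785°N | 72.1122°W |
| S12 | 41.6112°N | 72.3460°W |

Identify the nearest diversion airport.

S11

Distances from 40.0654°N, 72.6620°W:
S1: 213.8791 km
S2: 239.5866 km
S3: 315.3143 km
S4: 284.6469 km
S5: 165.9435 km
S6: 130.2543 km
S7: 114.2812 km
S8: 139.6264 km
S9: 192.4328 km
S10: 290.8459 km
S11: 48.5479 km
S12: 174.1758 km
Minimum: S11 at 48.5479 km.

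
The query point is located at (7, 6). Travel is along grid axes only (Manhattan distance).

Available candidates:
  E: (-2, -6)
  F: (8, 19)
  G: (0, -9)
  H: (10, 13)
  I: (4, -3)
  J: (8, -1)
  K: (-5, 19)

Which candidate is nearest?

Distances from (7, 6):
E: |-9| + |-12| = 9 + 12 = 21
F: |1| + |13| = 1 + 13 = 14
G: |-7| + |-15| = 7 + 15 = 22
H: |3| + |7| = 3 + 7 = 10
I: |-3| + |-9| = 3 + 9 = 12
J: |1| + |-7| = 1 + 7 = 8
K: |-12| + |13| = 12 + 13 = 25
Minimum: J at 8.

J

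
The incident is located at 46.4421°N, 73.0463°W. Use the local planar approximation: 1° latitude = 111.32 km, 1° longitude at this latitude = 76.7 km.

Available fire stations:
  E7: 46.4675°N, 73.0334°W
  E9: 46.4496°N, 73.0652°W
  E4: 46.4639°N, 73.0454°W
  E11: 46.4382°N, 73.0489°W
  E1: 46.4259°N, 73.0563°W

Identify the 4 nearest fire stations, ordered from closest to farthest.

Distances from 46.4421°N, 73.0463°W:
E7: 2.9956 km
E9: 1.6729 km
E4: 2.4278 km
E11: 0.4778 km
E1: 1.9597 km
Sorted: E11 (0.4778 km) < E9 (1.6729 km) < E1 (1.9597 km) < E4 (2.4278 km) < E7 (2.9956 km)

E11, E9, E1, E4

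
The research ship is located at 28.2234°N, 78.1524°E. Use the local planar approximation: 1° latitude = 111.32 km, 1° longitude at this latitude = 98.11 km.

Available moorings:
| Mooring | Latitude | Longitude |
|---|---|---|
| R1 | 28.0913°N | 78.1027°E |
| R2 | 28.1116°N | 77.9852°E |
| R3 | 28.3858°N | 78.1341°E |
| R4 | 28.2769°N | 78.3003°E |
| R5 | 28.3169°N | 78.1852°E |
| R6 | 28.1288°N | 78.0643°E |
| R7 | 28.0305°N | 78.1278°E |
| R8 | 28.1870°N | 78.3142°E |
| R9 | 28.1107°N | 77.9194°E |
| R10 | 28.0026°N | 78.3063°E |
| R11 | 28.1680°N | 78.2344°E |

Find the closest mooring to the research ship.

Distances from 28.2234°N, 78.1524°E:
R1: √((-0.1321·111.32)² + (-0.0497·98.11)²) = √(216.247966 + 23.776029) = 15.4927 km
R2: √((-0.1118·111.32)² + (-0.1672·98.11)²) = √(154.892362 + 269.090954) = 20.5909 km
R3: √((0.1624·111.32)² + (-0.0183·98.11)²) = √(326.827390 + 3.223508) = 18.1673 km
R4: √((0.0535·111.32)² + (0.1479·98.11)²) = √(35.469410 + 210.553711) = 15.6851 km
R5: √((0.0935·111.32)² + (0.0328·98.11)²) = √(108.335207 + 10.355575) = 10.8945 km
R6: √((-0.0946·111.32)² + (-0.0881·98.11)²) = √(110.899265 + 74.709937) = 13.6238 km
R7: √((-0.1929·111.32)² + (-0.0246·98.11)²) = √(461.116699 + 5.825011) = 21.6088 km
R8: √((-0.0364·111.32)² + (0.1618·98.11)²) = √(16.419093 + 251.990162) = 16.3832 km
R9: √((-0.1127·111.32)² + (-0.2330·98.11)²) = √(157.396194 + 522.562684) = 26.0760 km
R10: √((-0.2208·111.32)² + (0.1539·98.11)²) = √(604.149657 + 227.983697) = 28.8467 km
R11: √((-0.0554·111.32)² + (0.0820·98.11)²) = √(38.033468 + 64.722347) = 10.1369 km
Minimum: R11 at 10.1369 km.

R11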